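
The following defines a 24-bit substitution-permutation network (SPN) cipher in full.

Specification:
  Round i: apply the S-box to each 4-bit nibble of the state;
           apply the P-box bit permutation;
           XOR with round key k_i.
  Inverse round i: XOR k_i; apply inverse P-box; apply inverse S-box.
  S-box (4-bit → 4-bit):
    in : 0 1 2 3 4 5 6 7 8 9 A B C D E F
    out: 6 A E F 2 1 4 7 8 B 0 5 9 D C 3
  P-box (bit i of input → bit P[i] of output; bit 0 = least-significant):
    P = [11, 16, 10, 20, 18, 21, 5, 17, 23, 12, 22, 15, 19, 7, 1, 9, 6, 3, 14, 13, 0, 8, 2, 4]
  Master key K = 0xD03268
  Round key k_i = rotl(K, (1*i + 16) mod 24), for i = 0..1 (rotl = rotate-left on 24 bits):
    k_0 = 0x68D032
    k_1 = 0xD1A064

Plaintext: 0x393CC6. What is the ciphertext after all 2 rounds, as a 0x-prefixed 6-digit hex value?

s_0 = plaintext = 0x393CC6
s_1 = Round(s_0, k_0) = 0xE677ED
s_2 = Round(s_1, k_1) = 0x0BFCD2

0x0BFCD2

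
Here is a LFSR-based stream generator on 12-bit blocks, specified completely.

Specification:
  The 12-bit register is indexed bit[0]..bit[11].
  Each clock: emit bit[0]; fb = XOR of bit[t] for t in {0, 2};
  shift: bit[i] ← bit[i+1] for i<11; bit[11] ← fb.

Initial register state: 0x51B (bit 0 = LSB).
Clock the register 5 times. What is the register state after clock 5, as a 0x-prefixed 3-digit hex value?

reg_0 = 0x51B
clock 1: out=1, reg = 0xA8D
clock 2: out=1, reg = 0x546
clock 3: out=0, reg = 0xAA3
clock 4: out=1, reg = 0xD51
clock 5: out=1, reg = 0xEA8

0xEA8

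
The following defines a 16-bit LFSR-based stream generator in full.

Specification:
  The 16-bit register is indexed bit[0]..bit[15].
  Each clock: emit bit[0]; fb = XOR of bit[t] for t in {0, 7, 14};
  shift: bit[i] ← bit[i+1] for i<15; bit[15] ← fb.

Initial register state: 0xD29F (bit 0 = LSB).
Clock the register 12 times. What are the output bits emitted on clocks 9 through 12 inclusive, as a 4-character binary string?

0100

reg_0 = 0xD29F
clock 1: out=1, reg = 0xE94F
clock 2: out=1, reg = 0x74A7
clock 3: out=1, reg = 0xBA53
clock 4: out=1, reg = 0xDD29
clock 5: out=1, reg = 0x6E94
clock 6: out=0, reg = 0x374A
clock 7: out=0, reg = 0x1BA5
clock 8: out=1, reg = 0x0DD2
clock 9: out=0, reg = 0x86E9
clock 10: out=1, reg = 0x4374
clock 11: out=0, reg = 0xA1BA
clock 12: out=0, reg = 0xD0DD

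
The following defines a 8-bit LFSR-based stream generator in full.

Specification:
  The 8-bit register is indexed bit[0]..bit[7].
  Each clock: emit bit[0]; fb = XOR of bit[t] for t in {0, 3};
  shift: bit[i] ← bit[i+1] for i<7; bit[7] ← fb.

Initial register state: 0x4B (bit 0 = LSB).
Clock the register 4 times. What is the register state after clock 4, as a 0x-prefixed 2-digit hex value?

0x24

reg_0 = 0x4B
clock 1: out=1, reg = 0x25
clock 2: out=1, reg = 0x92
clock 3: out=0, reg = 0x49
clock 4: out=1, reg = 0x24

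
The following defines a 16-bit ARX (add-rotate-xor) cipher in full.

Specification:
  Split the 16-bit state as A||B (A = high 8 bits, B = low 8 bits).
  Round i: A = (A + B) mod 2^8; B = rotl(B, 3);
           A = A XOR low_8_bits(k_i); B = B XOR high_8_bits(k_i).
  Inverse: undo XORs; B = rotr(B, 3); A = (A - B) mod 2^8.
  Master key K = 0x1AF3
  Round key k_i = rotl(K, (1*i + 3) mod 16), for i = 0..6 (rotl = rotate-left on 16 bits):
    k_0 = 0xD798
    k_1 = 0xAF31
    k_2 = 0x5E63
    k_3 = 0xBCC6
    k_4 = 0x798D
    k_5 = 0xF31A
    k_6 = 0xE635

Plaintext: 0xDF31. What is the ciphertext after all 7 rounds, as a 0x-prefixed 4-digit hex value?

s_0 = plaintext = 0xDF31
s_1 = Round(s_0, k_0) = 0x885E
s_2 = Round(s_1, k_1) = 0xD75D
s_3 = Round(s_2, k_2) = 0x57B4
s_4 = Round(s_3, k_3) = 0xCD19
s_5 = Round(s_4, k_4) = 0x6BB1
s_6 = Round(s_5, k_5) = 0x067E
s_7 = Round(s_6, k_6) = 0xB115

0xB115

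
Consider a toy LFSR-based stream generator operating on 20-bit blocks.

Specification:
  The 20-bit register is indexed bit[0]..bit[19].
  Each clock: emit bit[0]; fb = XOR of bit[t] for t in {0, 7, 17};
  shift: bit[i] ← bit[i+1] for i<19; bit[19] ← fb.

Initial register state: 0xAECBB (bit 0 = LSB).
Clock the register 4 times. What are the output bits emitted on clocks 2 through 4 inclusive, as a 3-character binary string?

reg_0 = 0xAECBB
clock 1: out=1, reg = 0xD765D
clock 2: out=1, reg = 0xEBB2E
clock 3: out=0, reg = 0xF5D97
clock 4: out=1, reg = 0xFAECB

101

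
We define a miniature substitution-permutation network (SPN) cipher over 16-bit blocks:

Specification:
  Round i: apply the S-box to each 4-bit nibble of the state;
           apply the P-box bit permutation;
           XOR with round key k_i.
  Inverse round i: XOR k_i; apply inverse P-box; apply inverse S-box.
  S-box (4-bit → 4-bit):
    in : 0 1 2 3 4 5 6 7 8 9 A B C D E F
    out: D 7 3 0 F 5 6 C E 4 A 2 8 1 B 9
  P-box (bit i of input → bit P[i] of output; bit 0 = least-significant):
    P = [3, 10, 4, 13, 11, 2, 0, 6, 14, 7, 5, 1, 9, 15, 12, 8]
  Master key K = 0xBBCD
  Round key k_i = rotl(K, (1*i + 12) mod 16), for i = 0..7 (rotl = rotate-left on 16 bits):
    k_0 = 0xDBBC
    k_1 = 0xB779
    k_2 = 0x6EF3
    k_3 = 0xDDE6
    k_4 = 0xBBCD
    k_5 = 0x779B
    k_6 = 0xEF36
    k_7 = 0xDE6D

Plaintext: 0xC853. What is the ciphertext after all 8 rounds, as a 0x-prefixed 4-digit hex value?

0xCC38

s_0 = plaintext = 0xC853
s_1 = Round(s_0, k_0) = 0xD21F
s_2 = Round(s_1, k_1) = 0xDDF4
s_3 = Round(s_2, k_2) = 0x00AB
s_4 = Round(s_3, k_3) = 0x8A80
s_5 = Round(s_4, k_4) = 0x0A12
s_6 = Round(s_5, k_5) = 0x6814
s_7 = Round(s_6, k_6) = 0x5389
s_8 = Round(s_7, k_7) = 0xCC38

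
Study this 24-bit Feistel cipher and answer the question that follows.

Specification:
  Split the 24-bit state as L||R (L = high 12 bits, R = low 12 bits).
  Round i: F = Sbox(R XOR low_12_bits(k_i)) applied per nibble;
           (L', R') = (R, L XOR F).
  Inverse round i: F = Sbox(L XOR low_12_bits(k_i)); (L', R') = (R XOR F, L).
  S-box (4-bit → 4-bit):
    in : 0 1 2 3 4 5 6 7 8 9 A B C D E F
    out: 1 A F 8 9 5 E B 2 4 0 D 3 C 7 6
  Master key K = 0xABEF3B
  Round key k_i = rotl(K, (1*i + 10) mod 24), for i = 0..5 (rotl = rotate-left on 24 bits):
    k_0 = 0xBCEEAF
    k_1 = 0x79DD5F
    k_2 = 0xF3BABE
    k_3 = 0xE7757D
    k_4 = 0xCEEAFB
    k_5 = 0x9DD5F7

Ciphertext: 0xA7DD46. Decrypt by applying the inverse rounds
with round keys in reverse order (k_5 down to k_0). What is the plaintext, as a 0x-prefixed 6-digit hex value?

0xD2379D

s_0 = ciphertext = 0xA7DD46
s_1 = InvRound(s_0, k_5) = 0xB66A7D
s_2 = InvRound(s_1, k_4) = 0x031B66
s_3 = InvRound(s_2, k_3) = 0xEF5031
s_4 = InvRound(s_3, k_2) = 0x9ACEF5
s_5 = InvRound(s_4, k_1) = 0x79D9AC
s_6 = InvRound(s_5, k_0) = 0xD2379D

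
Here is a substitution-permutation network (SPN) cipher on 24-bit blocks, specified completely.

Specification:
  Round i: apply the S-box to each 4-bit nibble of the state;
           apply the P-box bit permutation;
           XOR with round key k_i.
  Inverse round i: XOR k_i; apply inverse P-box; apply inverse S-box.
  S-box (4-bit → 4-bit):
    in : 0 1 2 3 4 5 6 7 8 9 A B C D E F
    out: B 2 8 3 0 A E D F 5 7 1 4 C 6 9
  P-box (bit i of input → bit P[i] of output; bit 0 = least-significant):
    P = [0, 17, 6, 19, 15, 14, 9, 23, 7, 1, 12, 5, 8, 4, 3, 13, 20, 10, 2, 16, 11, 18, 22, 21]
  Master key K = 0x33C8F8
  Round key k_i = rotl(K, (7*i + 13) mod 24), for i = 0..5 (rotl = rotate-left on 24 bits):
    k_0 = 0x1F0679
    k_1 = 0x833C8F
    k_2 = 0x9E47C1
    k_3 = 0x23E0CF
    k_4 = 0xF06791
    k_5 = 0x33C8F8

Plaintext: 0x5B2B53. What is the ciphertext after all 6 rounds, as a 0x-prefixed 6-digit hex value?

s_0 = plaintext = 0x5B2B53
s_1 = Round(s_0, k_0) = 0xA966F8
s_2 = Round(s_1, k_1) = 0x5D84F0
s_3 = Round(s_2, k_2) = 0x31E6DC
s_4 = Round(s_3, k_3) = 0xA7FEB5
s_5 = Round(s_4, k_4) = 0xAFDE97
s_6 = Round(s_5, k_5) = 0x6E72B3

0x6E72B3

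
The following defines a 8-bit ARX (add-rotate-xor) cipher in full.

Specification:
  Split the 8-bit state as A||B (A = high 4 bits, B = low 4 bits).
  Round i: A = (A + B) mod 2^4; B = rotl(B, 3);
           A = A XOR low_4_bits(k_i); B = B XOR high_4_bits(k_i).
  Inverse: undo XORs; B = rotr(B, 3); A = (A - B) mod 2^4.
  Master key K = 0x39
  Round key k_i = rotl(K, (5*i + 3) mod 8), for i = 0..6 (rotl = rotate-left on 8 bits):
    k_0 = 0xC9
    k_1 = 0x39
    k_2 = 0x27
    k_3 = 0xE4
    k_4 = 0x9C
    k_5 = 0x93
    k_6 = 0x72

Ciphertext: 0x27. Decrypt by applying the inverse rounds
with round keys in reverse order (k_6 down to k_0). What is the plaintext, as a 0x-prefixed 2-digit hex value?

s_0 = ciphertext = 0x27
s_1 = InvRound(s_0, k_6) = 0x00
s_2 = InvRound(s_1, k_5) = 0x03
s_3 = InvRound(s_2, k_4) = 0x75
s_4 = InvRound(s_3, k_3) = 0xC7
s_5 = InvRound(s_4, k_2) = 0x1A
s_6 = InvRound(s_5, k_1) = 0x53
s_7 = InvRound(s_6, k_0) = 0xDF

0xDF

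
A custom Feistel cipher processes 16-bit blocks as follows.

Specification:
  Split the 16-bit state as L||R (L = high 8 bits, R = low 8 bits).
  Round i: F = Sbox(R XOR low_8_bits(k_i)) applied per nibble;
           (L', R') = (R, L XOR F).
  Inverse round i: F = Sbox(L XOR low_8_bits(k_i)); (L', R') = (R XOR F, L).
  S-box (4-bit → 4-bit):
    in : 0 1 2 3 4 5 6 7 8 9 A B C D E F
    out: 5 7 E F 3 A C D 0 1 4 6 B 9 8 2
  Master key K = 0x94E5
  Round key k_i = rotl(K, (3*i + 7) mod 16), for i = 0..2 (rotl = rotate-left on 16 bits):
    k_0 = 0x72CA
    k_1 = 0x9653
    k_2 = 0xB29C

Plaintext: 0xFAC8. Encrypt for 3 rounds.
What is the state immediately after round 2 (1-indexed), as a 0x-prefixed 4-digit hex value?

s_0 = plaintext = 0xFAC8
s_1 = Round(s_0, k_0) = 0xC8A4
s_2 = Round(s_1, k_1) = 0xA4E5
s_3 = Round(s_2, k_2) = 0xE575

0xA4E5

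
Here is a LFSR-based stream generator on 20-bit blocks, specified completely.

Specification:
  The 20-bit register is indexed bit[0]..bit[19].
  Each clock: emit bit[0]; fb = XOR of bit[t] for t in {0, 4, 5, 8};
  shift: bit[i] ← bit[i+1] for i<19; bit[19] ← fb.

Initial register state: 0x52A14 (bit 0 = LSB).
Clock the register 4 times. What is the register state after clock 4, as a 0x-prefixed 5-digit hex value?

reg_0 = 0x52A14
clock 1: out=0, reg = 0xA950A
clock 2: out=0, reg = 0xD4A85
clock 3: out=1, reg = 0xEA542
clock 4: out=0, reg = 0xF52A1

0xF52A1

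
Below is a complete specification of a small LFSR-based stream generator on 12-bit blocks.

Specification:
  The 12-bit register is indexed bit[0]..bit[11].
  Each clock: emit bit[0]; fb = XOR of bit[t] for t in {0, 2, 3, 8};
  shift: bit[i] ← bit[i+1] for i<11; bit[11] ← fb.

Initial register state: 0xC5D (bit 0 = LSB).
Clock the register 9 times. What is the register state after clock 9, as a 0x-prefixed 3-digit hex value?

0x8EE

reg_0 = 0xC5D
clock 1: out=1, reg = 0xE2E
clock 2: out=0, reg = 0x717
clock 3: out=1, reg = 0xB8B
clock 4: out=1, reg = 0xDC5
clock 5: out=1, reg = 0xEE2
clock 6: out=0, reg = 0x771
clock 7: out=1, reg = 0x3B8
clock 8: out=0, reg = 0x1DC
clock 9: out=0, reg = 0x8EE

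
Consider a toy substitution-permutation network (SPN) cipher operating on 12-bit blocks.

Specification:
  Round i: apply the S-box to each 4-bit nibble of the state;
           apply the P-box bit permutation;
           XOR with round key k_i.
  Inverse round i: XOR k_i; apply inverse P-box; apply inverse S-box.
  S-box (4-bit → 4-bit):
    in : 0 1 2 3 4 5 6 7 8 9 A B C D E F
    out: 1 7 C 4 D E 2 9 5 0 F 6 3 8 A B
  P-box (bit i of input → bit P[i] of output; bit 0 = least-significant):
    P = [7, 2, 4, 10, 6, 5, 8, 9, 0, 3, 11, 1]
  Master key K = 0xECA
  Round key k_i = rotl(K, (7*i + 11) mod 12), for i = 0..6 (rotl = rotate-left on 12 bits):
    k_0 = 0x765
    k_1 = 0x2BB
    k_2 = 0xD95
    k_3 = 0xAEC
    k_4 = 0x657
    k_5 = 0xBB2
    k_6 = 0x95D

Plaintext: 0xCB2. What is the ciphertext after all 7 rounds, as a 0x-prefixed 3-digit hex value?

s_0 = plaintext = 0xCB2
s_1 = Round(s_0, k_0) = 0x25C
s_2 = Round(s_1, k_1) = 0x91D
s_3 = Round(s_2, k_2) = 0x8F5
s_4 = Round(s_3, k_3) = 0x499
s_5 = Round(s_4, k_4) = 0xE54
s_6 = Round(s_5, k_5) = 0xC08
s_7 = Round(s_6, k_6) = 0x984

0x984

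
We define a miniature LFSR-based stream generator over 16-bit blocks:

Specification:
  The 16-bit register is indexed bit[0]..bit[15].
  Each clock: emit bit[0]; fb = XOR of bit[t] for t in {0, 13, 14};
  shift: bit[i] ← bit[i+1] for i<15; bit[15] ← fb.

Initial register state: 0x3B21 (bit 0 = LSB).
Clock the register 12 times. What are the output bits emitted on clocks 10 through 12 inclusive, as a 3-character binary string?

reg_0 = 0x3B21
clock 1: out=1, reg = 0x1D90
clock 2: out=0, reg = 0x0EC8
clock 3: out=0, reg = 0x0764
clock 4: out=0, reg = 0x03B2
clock 5: out=0, reg = 0x01D9
clock 6: out=1, reg = 0x80EC
clock 7: out=0, reg = 0x4076
clock 8: out=0, reg = 0xA03B
clock 9: out=1, reg = 0x501D
clock 10: out=1, reg = 0x280E
clock 11: out=0, reg = 0x9407
clock 12: out=1, reg = 0xCA03

101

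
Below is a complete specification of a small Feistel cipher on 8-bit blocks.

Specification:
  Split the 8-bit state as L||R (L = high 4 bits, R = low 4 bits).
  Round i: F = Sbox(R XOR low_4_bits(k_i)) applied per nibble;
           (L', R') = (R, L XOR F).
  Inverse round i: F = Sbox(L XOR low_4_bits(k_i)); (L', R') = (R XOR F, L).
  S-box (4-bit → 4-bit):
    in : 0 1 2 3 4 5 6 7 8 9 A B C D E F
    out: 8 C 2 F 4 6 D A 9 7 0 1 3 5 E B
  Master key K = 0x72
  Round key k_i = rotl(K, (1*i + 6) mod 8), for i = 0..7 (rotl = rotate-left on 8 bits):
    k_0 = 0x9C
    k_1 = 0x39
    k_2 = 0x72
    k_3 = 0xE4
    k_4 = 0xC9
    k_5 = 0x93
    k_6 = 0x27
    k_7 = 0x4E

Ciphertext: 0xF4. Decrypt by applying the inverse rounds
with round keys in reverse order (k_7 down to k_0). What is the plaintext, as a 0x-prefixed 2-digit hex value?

s_0 = ciphertext = 0xF4
s_1 = InvRound(s_0, k_7) = 0x8F
s_2 = InvRound(s_1, k_6) = 0x48
s_3 = InvRound(s_2, k_5) = 0x24
s_4 = InvRound(s_3, k_4) = 0x52
s_5 = InvRound(s_4, k_3) = 0xE5
s_6 = InvRound(s_5, k_2) = 0x6E
s_7 = InvRound(s_6, k_1) = 0x56
s_8 = InvRound(s_7, k_0) = 0x15

0x15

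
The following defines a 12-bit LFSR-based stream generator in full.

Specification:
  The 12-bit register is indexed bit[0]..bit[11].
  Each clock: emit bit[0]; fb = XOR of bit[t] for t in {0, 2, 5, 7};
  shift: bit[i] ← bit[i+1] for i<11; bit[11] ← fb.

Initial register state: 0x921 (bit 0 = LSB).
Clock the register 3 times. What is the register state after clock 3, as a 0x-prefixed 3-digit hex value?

0x524

reg_0 = 0x921
clock 1: out=1, reg = 0x490
clock 2: out=0, reg = 0xA48
clock 3: out=0, reg = 0x524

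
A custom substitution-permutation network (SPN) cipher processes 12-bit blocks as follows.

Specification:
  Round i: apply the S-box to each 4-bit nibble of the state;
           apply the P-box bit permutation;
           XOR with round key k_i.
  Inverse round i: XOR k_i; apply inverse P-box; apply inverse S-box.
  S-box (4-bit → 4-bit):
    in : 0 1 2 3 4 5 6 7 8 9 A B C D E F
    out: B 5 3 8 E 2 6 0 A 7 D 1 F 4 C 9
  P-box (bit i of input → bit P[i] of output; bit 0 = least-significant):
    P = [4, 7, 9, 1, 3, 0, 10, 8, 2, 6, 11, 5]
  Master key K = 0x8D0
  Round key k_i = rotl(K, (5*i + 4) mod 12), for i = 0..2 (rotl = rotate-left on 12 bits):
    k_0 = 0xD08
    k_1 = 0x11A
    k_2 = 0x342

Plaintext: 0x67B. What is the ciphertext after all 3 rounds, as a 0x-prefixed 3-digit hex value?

s_0 = plaintext = 0x67B
s_1 = Round(s_0, k_0) = 0x558
s_2 = Round(s_1, k_1) = 0x1D9
s_3 = Round(s_2, k_2) = 0xDD6

0xDD6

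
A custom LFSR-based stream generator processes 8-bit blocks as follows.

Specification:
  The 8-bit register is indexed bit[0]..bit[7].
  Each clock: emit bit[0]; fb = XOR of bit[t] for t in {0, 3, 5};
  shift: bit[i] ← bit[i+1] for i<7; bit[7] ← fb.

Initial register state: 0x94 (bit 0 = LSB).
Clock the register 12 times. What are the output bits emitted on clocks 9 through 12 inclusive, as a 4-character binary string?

0100

reg_0 = 0x94
clock 1: out=0, reg = 0x4A
clock 2: out=0, reg = 0xA5
clock 3: out=1, reg = 0x52
clock 4: out=0, reg = 0x29
clock 5: out=1, reg = 0x94
clock 6: out=0, reg = 0x4A
clock 7: out=0, reg = 0xA5
clock 8: out=1, reg = 0x52
clock 9: out=0, reg = 0x29
clock 10: out=1, reg = 0x94
clock 11: out=0, reg = 0x4A
clock 12: out=0, reg = 0xA5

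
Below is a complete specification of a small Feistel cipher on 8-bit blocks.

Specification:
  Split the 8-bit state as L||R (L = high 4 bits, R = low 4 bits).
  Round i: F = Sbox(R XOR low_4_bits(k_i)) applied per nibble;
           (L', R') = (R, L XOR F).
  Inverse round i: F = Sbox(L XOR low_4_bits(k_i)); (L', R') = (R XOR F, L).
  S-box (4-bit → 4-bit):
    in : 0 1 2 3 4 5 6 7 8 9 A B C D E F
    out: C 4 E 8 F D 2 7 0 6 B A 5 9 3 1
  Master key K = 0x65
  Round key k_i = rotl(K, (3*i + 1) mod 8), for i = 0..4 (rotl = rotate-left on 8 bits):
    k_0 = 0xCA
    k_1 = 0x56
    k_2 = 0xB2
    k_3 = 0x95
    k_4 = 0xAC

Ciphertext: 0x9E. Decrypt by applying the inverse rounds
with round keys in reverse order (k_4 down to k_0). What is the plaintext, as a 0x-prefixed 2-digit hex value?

0x33

s_0 = ciphertext = 0x9E
s_1 = InvRound(s_0, k_4) = 0x39
s_2 = InvRound(s_1, k_3) = 0xB3
s_3 = InvRound(s_2, k_2) = 0x5B
s_4 = InvRound(s_3, k_1) = 0x35
s_5 = InvRound(s_4, k_0) = 0x33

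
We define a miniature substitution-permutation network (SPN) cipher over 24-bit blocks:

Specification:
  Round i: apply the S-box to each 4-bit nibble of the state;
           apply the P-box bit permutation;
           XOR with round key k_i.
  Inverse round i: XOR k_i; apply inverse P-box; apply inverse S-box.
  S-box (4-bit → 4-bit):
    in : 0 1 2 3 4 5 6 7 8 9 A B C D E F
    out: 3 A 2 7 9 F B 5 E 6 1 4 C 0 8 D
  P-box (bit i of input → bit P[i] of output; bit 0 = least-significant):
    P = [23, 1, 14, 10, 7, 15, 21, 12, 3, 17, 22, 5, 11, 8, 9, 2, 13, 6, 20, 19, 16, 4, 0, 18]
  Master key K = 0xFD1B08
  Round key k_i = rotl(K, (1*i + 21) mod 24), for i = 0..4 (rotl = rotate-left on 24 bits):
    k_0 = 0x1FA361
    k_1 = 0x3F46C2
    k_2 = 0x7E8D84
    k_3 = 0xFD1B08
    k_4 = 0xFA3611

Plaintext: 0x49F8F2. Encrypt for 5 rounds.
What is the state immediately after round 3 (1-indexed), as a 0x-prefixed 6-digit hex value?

0x5A2EEF

s_0 = plaintext = 0x49F8F2
s_1 = Round(s_0, k_0) = 0x68B987
s_2 = Round(s_1, k_1) = 0xC09492
s_3 = Round(s_2, k_2) = 0x5A2EEF
s_4 = Round(s_3, k_3) = 0x786E39
s_5 = Round(s_4, k_4) = 0xC3FFF6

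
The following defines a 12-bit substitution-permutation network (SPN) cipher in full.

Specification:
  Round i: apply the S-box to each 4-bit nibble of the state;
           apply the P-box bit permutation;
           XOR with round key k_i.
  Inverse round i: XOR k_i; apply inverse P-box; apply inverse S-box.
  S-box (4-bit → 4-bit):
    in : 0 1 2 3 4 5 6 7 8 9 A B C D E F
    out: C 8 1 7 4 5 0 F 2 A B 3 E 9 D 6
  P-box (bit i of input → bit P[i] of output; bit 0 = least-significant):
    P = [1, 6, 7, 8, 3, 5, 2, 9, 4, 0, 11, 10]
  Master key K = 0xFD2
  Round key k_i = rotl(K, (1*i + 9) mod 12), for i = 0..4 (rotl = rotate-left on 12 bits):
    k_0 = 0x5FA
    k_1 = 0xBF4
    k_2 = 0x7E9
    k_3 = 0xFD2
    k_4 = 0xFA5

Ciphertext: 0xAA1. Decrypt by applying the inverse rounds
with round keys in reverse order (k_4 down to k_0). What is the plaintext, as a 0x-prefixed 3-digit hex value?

0x3EF

s_0 = ciphertext = 0xAA1
s_1 = InvRound(s_0, k_4) = 0x141
s_2 = InvRound(s_1, k_3) = 0x715
s_3 = InvRound(s_2, k_2) = 0x23F
s_4 = InvRound(s_3, k_1) = 0xF27
s_5 = InvRound(s_4, k_0) = 0x3EF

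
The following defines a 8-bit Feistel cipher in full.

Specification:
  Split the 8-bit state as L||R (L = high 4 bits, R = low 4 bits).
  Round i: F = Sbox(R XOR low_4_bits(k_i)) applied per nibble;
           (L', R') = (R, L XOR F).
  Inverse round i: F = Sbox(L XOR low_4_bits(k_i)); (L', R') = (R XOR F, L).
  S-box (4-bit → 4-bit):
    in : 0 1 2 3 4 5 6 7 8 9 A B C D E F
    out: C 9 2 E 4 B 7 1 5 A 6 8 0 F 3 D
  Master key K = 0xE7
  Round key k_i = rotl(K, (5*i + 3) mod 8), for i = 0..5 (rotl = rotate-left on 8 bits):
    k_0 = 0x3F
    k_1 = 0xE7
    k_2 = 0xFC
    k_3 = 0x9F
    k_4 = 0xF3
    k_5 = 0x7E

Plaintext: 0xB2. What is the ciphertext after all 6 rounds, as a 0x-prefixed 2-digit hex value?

s_0 = plaintext = 0xB2
s_1 = Round(s_0, k_0) = 0x24
s_2 = Round(s_1, k_1) = 0x4C
s_3 = Round(s_2, k_2) = 0xC8
s_4 = Round(s_3, k_3) = 0x8D
s_5 = Round(s_4, k_4) = 0xDB
s_6 = Round(s_5, k_5) = 0xB6

0xB6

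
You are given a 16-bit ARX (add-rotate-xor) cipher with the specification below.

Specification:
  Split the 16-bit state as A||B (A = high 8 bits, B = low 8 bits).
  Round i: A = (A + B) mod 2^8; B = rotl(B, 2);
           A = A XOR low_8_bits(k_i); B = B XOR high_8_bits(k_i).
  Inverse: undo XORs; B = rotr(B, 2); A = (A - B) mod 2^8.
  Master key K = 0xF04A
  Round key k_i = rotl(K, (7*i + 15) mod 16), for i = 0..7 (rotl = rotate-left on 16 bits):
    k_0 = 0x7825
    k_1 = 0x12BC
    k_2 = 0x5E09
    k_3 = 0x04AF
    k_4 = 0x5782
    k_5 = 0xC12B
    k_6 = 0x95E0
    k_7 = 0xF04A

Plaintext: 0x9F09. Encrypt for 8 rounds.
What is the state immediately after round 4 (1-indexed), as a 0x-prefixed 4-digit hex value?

s_0 = plaintext = 0x9F09
s_1 = Round(s_0, k_0) = 0x8D5C
s_2 = Round(s_1, k_1) = 0x5563
s_3 = Round(s_2, k_2) = 0xB1D3
s_4 = Round(s_3, k_3) = 0x2B4B
s_5 = Round(s_4, k_4) = 0xF47A
s_6 = Round(s_5, k_5) = 0x4528
s_7 = Round(s_6, k_6) = 0x8D35
s_8 = Round(s_7, k_7) = 0x8824

0x2B4B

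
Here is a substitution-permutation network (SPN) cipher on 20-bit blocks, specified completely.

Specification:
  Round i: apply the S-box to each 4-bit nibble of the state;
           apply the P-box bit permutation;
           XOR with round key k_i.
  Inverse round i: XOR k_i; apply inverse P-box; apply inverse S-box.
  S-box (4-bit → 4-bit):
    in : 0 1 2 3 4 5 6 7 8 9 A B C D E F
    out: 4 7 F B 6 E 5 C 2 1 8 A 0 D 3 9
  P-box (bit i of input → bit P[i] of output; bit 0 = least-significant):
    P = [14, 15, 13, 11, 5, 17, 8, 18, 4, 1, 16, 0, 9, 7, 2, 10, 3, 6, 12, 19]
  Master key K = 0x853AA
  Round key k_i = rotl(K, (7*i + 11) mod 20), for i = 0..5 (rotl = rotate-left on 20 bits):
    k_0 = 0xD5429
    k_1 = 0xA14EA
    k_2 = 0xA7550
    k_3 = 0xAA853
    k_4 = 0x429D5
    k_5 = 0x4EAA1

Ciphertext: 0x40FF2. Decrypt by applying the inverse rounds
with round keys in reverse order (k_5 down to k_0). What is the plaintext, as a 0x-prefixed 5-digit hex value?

s_0 = ciphertext = 0x40FF2
s_1 = InvRound(s_0, k_5) = 0x8A301
s_2 = InvRound(s_1, k_4) = 0xB19AB
s_3 = InvRound(s_2, k_3) = 0x18664
s_4 = InvRound(s_3, k_2) = 0x76611
s_5 = InvRound(s_4, k_1) = 0x2E2F6
s_6 = InvRound(s_5, k_0) = 0x222B4

0x222B4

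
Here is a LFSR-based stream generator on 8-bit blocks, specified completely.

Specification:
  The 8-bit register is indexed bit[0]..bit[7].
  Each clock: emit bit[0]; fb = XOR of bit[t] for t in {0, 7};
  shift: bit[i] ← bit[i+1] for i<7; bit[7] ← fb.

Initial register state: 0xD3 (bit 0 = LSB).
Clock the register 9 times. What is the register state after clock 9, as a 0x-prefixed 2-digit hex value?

reg_0 = 0xD3
clock 1: out=1, reg = 0x69
clock 2: out=1, reg = 0xB4
clock 3: out=0, reg = 0xDA
clock 4: out=0, reg = 0xED
clock 5: out=1, reg = 0x76
clock 6: out=0, reg = 0x3B
clock 7: out=1, reg = 0x9D
clock 8: out=1, reg = 0x4E
clock 9: out=0, reg = 0x27

0x27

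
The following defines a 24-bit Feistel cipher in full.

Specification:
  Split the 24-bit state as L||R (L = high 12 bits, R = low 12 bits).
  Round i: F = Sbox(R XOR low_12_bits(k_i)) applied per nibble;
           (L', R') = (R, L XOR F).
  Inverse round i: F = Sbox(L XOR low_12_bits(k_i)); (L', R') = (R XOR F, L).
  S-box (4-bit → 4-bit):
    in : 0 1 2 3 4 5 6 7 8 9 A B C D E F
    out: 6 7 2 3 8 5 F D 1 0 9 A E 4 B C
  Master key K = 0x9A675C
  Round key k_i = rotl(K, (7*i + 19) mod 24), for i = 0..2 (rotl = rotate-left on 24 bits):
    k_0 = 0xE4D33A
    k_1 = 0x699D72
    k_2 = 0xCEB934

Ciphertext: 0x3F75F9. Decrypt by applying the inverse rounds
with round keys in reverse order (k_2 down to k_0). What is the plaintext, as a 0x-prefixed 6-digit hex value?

0x124406

s_0 = ciphertext = 0x3F75F9
s_1 = InvRound(s_0, k_2) = 0xC1A3F7
s_2 = InvRound(s_1, k_1) = 0x406C1A
s_3 = InvRound(s_2, k_0) = 0x124406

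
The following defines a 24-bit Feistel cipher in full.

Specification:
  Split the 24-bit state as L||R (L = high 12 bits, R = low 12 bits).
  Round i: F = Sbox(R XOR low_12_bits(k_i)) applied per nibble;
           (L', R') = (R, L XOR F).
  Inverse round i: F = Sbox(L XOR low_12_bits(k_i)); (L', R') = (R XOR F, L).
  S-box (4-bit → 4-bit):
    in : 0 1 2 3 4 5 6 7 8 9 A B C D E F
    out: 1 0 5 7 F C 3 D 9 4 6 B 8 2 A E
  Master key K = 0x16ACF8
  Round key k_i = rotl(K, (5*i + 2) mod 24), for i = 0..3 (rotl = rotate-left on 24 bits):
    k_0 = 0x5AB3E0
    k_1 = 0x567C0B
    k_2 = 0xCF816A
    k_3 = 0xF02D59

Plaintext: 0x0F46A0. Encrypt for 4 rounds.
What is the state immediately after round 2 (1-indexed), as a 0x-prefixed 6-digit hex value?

0xC057BA

s_0 = plaintext = 0x0F46A0
s_1 = Round(s_0, k_0) = 0x6A0C05
s_2 = Round(s_1, k_1) = 0xC057BA
s_3 = Round(s_2, k_2) = 0x7BAF24
s_4 = Round(s_3, k_3) = 0xF24268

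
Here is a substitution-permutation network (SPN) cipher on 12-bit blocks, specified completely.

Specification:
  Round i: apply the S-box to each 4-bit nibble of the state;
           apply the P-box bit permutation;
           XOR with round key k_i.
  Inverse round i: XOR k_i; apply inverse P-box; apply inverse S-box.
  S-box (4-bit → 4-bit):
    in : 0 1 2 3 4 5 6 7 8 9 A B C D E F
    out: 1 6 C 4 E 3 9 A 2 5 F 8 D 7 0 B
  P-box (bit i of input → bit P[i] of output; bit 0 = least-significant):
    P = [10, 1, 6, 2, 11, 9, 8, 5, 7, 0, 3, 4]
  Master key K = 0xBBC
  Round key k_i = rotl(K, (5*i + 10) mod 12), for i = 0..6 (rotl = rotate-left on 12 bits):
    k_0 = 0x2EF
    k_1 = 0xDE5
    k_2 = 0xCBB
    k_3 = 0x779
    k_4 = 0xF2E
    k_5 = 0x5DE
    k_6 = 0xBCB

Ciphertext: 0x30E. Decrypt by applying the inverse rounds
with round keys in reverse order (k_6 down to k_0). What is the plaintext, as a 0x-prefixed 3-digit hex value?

s_0 = ciphertext = 0x30E
s_1 = InvRound(s_0, k_6) = 0x502
s_2 = InvRound(s_1, k_5) = 0xCE2
s_3 = InvRound(s_2, k_4) = 0x912
s_4 = InvRound(s_3, k_3) = 0x1FD
s_5 = InvRound(s_4, k_2) = 0xE9A
s_6 = InvRound(s_5, k_1) = 0x444
s_7 = InvRound(s_6, k_0) = 0xD75

0xD75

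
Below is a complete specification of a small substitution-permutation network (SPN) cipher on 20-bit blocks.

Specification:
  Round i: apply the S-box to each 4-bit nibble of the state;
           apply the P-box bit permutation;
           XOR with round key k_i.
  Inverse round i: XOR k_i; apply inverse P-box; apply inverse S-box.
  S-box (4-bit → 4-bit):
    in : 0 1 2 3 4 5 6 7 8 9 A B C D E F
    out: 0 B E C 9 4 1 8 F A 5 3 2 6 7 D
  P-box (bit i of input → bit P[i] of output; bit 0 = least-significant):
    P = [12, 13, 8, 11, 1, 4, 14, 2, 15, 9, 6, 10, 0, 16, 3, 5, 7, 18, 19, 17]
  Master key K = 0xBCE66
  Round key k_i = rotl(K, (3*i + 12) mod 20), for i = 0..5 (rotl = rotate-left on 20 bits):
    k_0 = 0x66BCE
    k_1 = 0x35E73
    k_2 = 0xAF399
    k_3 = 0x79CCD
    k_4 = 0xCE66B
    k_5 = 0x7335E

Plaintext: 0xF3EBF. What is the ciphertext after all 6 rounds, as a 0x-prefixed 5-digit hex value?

0x2D59A

s_0 = plaintext = 0xF3EBF
s_1 = Round(s_0, k_0) = 0xCF034
s_2 = Round(s_1, k_1) = 0x7065E
s_3 = Round(s_2, k_2) = 0x80299
s_4 = Round(s_3, k_3) = 0x9B219
s_5 = Round(s_4, k_4) = 0xBC83C
s_6 = Round(s_5, k_5) = 0x2D59A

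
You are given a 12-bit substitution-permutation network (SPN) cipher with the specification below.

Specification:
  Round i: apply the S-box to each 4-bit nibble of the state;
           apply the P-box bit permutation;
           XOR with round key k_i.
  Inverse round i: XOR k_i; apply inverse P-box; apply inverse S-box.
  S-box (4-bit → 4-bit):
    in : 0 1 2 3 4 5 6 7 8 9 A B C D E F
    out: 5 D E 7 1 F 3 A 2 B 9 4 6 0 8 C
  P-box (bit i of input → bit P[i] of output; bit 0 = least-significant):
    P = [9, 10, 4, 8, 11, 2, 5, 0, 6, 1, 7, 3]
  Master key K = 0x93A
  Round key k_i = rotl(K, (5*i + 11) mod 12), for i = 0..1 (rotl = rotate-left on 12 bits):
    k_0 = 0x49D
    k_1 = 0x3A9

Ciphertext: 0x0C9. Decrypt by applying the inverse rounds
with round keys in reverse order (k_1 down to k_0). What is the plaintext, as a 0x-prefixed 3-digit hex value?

0x82D

s_0 = ciphertext = 0x0C9
s_1 = InvRound(s_0, k_1) = 0x4BA
s_2 = InvRound(s_1, k_0) = 0x82D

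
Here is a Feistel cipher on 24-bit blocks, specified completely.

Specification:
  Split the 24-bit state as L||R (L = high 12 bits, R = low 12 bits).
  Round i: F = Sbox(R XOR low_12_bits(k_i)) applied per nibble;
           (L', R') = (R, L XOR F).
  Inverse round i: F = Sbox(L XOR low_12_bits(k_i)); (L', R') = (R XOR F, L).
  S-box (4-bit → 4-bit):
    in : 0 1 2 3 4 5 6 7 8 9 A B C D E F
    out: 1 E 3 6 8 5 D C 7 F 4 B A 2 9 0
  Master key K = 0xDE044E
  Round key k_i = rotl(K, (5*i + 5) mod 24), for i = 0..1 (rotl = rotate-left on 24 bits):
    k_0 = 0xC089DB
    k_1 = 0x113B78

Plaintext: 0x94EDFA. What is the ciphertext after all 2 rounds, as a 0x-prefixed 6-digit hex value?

s_0 = plaintext = 0x94EDFA
s_1 = Round(s_0, k_0) = 0xDFA170
s_2 = Round(s_1, k_1) = 0x1709ED

0x1709ED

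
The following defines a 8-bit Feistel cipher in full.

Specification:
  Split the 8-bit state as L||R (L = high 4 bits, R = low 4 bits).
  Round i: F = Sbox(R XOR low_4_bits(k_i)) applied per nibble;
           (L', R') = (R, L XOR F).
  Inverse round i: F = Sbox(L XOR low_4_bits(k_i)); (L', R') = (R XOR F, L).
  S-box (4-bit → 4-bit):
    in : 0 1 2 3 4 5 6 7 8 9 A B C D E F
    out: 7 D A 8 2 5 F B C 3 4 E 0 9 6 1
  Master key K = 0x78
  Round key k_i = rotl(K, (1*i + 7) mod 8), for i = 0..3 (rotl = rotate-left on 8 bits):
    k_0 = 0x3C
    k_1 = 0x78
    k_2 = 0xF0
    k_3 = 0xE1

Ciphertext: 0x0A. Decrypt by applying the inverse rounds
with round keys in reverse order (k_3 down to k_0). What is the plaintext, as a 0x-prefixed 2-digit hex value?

0x3F

s_0 = ciphertext = 0x0A
s_1 = InvRound(s_0, k_3) = 0x70
s_2 = InvRound(s_1, k_2) = 0xB7
s_3 = InvRound(s_2, k_1) = 0xFB
s_4 = InvRound(s_3, k_0) = 0x3F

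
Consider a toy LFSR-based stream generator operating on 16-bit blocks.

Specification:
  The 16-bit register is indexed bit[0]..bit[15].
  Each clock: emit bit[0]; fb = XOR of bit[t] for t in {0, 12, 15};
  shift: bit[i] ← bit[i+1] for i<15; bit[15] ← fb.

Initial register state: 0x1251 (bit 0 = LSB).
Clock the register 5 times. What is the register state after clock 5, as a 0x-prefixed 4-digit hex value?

reg_0 = 0x1251
clock 1: out=1, reg = 0x0928
clock 2: out=0, reg = 0x0494
clock 3: out=0, reg = 0x024A
clock 4: out=0, reg = 0x0125
clock 5: out=1, reg = 0x8092

0x8092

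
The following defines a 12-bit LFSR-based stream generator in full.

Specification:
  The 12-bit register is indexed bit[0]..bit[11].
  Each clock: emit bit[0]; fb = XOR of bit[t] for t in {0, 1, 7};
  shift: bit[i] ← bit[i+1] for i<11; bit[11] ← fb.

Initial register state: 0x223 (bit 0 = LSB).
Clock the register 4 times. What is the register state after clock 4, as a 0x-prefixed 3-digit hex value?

0x622

reg_0 = 0x223
clock 1: out=1, reg = 0x111
clock 2: out=1, reg = 0x888
clock 3: out=0, reg = 0xC44
clock 4: out=0, reg = 0x622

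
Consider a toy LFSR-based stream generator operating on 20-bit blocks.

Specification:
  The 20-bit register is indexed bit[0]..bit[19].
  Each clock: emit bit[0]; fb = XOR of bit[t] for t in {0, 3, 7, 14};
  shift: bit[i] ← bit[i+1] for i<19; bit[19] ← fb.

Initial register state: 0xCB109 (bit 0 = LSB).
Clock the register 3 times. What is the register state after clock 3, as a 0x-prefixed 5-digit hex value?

0x19621

reg_0 = 0xCB109
clock 1: out=1, reg = 0x65884
clock 2: out=0, reg = 0x32C42
clock 3: out=0, reg = 0x19621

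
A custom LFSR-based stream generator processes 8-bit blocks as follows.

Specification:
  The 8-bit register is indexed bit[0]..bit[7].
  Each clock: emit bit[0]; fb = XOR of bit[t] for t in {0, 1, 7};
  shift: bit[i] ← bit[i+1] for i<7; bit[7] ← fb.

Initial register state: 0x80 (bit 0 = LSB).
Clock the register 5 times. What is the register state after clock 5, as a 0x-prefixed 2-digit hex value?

0xFC

reg_0 = 0x80
clock 1: out=0, reg = 0xC0
clock 2: out=0, reg = 0xE0
clock 3: out=0, reg = 0xF0
clock 4: out=0, reg = 0xF8
clock 5: out=0, reg = 0xFC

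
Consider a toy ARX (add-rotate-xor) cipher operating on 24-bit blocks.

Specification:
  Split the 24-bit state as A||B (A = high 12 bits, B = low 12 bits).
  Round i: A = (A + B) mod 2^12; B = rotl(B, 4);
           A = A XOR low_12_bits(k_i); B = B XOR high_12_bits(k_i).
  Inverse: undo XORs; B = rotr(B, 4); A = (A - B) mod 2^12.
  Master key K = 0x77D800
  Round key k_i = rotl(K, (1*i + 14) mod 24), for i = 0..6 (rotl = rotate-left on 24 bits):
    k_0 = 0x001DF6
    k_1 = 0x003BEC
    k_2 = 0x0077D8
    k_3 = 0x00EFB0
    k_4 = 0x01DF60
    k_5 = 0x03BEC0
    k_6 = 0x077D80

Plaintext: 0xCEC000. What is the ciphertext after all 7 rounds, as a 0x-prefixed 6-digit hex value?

s_0 = plaintext = 0xCEC000
s_1 = Round(s_0, k_0) = 0x11A001
s_2 = Round(s_1, k_1) = 0xAF7013
s_3 = Round(s_2, k_2) = 0xCD2137
s_4 = Round(s_3, k_3) = 0x1B937F
s_5 = Round(s_4, k_4) = 0xA587EE
s_6 = Round(s_5, k_5) = 0xC86EDC
s_7 = Round(s_6, k_6) = 0x6E2DB9

0x6E2DB9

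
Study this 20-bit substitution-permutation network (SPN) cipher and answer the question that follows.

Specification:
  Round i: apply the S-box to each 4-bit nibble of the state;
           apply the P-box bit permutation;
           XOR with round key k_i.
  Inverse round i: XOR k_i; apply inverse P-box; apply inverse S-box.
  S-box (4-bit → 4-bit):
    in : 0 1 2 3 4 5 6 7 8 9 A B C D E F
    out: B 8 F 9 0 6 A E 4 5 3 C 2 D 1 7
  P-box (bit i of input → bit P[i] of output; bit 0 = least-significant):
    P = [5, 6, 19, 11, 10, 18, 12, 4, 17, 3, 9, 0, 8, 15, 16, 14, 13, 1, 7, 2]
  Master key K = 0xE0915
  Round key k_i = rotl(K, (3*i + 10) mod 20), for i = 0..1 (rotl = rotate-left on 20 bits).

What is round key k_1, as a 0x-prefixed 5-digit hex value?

K = 0xE0915
k_0 = rotl(K, (3*0+10) mod 20) = rotl(K, 10) = 0x45782
k_1 = rotl(K, (3*1+10) mod 20) = rotl(K, 13) = 0x2BC12

0x2BC12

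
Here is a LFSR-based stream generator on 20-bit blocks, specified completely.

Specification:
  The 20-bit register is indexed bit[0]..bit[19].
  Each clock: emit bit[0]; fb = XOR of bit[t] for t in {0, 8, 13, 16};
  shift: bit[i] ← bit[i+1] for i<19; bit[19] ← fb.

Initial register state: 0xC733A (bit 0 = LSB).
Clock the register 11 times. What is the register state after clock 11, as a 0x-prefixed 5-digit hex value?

0x08D8E

reg_0 = 0xC733A
clock 1: out=0, reg = 0x6399D
clock 2: out=1, reg = 0xB1CCE
clock 3: out=0, reg = 0xD8E67
clock 4: out=1, reg = 0x6C733
clock 5: out=1, reg = 0x36399
clock 6: out=1, reg = 0x1B1CC
clock 7: out=0, reg = 0x8D8E6
clock 8: out=0, reg = 0x46C73
clock 9: out=1, reg = 0x23639
clock 10: out=1, reg = 0x11B1C
clock 11: out=0, reg = 0x08D8E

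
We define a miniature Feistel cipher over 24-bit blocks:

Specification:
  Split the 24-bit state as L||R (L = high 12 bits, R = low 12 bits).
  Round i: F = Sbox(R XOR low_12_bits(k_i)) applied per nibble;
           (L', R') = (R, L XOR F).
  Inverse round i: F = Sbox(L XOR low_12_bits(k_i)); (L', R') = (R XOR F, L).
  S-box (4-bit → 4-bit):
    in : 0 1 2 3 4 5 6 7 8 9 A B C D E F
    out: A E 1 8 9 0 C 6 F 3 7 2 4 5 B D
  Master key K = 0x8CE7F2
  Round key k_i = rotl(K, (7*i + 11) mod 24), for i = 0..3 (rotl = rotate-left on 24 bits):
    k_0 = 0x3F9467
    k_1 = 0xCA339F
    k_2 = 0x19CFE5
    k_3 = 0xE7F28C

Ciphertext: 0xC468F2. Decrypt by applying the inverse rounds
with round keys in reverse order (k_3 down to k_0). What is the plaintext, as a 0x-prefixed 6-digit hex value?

0x8BB1ED

s_0 = ciphertext = 0xC468F2
s_1 = InvRound(s_0, k_3) = 0x3B5C46
s_2 = InvRound(s_1, k_2) = 0x84C3B5
s_3 = InvRound(s_2, k_1) = 0x1ED84C
s_4 = InvRound(s_3, k_0) = 0x8BB1ED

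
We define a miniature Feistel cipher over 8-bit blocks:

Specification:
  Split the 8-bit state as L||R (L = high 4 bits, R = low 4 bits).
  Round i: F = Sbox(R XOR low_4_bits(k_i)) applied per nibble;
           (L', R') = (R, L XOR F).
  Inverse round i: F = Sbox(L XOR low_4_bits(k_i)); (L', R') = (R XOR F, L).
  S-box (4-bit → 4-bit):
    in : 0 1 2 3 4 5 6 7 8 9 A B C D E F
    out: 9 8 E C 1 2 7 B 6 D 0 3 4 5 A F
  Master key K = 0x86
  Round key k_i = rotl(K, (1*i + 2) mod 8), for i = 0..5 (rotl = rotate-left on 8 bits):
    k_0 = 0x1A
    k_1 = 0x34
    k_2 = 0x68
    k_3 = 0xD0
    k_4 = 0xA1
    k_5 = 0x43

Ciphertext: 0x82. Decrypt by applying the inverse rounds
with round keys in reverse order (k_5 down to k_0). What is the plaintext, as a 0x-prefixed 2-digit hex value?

s_0 = ciphertext = 0x82
s_1 = InvRound(s_0, k_5) = 0x18
s_2 = InvRound(s_1, k_4) = 0x11
s_3 = InvRound(s_2, k_3) = 0x91
s_4 = InvRound(s_3, k_2) = 0x99
s_5 = InvRound(s_4, k_1) = 0xC9
s_6 = InvRound(s_5, k_0) = 0xEC

0xEC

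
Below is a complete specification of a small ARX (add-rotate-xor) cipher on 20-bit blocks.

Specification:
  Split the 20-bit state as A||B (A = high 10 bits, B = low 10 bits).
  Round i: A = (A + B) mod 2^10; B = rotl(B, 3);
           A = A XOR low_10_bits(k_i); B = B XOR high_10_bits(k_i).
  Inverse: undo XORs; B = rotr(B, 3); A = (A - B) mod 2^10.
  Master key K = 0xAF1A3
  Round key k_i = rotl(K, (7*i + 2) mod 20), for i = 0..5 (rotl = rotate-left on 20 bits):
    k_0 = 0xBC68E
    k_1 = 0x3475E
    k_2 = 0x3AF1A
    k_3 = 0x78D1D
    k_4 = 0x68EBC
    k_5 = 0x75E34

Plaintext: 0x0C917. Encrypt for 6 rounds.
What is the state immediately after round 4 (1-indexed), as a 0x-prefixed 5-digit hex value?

0x151D2

s_0 = plaintext = 0x0C917
s_1 = Round(s_0, k_0) = 0xF1E4B
s_2 = Round(s_1, k_1) = 0x5328D
s_3 = Round(s_2, k_2) = 0x30C86
s_4 = Round(s_3, k_3) = 0x151D2
s_5 = Round(s_4, k_4) = 0x26B30
s_6 = Round(s_5, k_5) = 0x7F851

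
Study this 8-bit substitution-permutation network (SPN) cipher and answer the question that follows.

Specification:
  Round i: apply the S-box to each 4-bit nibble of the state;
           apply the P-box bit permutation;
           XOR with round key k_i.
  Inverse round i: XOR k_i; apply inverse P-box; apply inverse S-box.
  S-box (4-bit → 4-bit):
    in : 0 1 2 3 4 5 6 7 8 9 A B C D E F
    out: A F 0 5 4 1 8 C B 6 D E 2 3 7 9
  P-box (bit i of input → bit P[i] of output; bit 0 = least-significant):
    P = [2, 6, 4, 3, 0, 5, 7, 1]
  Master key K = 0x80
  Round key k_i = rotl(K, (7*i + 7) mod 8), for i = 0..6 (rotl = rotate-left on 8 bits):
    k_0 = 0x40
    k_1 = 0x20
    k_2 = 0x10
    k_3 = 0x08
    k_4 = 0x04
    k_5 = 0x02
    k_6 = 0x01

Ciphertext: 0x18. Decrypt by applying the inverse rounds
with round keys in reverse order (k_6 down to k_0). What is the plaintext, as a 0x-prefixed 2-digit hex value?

s_0 = ciphertext = 0x18
s_1 = InvRound(s_0, k_6) = 0x57
s_2 = InvRound(s_1, k_5) = 0x5E
s_3 = InvRound(s_2, k_4) = 0x6B
s_4 = InvRound(s_3, k_3) = 0x8C
s_5 = InvRound(s_4, k_2) = 0x4A
s_6 = InvRound(s_5, k_1) = 0x00
s_7 = InvRound(s_6, k_0) = 0x2C

0x2C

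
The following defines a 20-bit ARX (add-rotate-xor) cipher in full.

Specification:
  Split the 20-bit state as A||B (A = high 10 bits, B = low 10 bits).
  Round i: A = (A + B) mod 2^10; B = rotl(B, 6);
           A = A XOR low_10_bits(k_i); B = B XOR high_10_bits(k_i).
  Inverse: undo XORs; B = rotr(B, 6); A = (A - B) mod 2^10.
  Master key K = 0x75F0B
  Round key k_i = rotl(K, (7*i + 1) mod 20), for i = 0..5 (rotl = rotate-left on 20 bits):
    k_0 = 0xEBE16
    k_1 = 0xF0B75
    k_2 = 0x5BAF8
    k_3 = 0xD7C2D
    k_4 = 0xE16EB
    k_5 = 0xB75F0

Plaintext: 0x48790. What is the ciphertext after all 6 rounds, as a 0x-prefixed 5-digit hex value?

0xA8B38

s_0 = plaintext = 0x48790
s_1 = Round(s_0, k_0) = 0xA9F96
s_2 = Round(s_1, k_1) = 0x5227B
s_3 = Round(s_2, k_2) = 0x4EF89
s_4 = Round(s_3, k_3) = 0x3A527
s_5 = Round(s_4, k_4) = 0x3EE57
s_6 = Round(s_5, k_5) = 0xA8B38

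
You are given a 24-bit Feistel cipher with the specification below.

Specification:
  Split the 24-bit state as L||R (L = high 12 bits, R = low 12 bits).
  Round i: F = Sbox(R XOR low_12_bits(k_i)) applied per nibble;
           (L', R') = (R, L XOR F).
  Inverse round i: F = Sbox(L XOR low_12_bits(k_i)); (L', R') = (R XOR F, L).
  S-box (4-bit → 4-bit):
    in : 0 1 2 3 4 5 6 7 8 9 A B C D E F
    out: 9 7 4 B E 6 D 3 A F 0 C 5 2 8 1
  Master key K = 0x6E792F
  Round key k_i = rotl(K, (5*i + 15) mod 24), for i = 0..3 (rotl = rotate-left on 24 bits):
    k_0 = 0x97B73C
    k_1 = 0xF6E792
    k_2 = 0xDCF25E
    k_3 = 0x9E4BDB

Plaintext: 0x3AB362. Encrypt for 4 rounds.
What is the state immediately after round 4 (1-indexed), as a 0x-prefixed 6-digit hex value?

0xAAF43B

s_0 = plaintext = 0x3AB362
s_1 = Round(s_0, k_0) = 0x362DC3
s_2 = Round(s_1, k_1) = 0xDC3305
s_3 = Round(s_2, k_2) = 0x305AAF
s_4 = Round(s_3, k_3) = 0xAAF43B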